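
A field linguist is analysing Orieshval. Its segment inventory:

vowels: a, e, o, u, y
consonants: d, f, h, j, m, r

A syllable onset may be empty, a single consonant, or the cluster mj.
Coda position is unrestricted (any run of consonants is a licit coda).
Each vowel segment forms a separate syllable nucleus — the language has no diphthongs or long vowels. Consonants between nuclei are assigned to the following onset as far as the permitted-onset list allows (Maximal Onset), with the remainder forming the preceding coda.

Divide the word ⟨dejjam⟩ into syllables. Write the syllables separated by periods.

dej.jam

Nuclei (vowels): e, a → 2 syllables.
/e…a/ gap (V1→V2): /jj/ — longest licit onset from the right is /j/, leaving /j/ as coda.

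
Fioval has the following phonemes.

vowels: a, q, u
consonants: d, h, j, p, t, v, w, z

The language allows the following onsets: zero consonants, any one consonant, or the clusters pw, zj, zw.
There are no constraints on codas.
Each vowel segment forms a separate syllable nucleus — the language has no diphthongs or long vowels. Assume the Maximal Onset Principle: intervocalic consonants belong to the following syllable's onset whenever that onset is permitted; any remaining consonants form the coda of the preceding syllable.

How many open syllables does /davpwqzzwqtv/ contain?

0

The vowels are a, q, q — 3 nuclei, so 3 syllables.
/a…q/ gap (V1→V2): /vpw/ splits as /v/ + /pw/ (/pw/ is the longest suffix that is a licit onset).
/q…q/ gap (V2→V3): /zzw/ — longest licit onset from the right is /zw/, leaving /z/ as coda.
Result: dav.pwqz.zwqtv.
Classifying each syllable: /dav/ (closed), /pwqz/ (closed), /zwqtv/ (closed).
Open syllables: 0.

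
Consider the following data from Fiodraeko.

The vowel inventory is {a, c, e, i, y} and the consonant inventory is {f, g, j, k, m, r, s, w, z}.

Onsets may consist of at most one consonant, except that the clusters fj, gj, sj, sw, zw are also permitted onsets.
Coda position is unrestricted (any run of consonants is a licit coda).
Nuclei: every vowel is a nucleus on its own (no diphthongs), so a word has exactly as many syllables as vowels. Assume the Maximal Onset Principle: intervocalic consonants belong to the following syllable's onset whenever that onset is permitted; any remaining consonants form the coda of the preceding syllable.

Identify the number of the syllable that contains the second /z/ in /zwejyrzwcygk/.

Nuclei (vowels): e, y, c, y → 4 syllables.
V1 /e/ – V2 /y/: /j/ is a single consonant, so it becomes the next onset.
V2 /y/ – V3 /c/: /rzw/ — longest licit onset from the right is /zw/, leaving /r/ as coda.
V3 /c/ – V4 /y/: hiatus — the boundary sits between the two vowels.
Putting it together: zwe.jyr.zwc.ygk.
The second /z/ is in the onset of syllable 3 (/zwc/).

3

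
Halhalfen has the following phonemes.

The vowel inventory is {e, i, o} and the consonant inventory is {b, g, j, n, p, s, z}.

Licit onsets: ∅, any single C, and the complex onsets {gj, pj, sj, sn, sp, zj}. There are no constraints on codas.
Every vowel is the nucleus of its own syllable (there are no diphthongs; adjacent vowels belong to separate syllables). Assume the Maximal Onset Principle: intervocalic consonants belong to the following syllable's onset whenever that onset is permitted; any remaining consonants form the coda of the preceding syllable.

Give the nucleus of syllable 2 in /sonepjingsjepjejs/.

e

The vowels are o, e, i, e, e — 5 nuclei, so 5 syllables.
The second nucleus (vowel 2 from the left) is /e/.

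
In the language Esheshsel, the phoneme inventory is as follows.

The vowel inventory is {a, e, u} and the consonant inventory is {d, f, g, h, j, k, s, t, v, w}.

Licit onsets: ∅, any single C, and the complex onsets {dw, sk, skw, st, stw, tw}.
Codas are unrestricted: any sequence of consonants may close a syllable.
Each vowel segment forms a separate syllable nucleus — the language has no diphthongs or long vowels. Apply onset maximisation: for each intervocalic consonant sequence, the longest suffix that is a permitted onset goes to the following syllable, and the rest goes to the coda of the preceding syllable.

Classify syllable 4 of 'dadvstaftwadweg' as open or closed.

closed

The vowels are a, a, a, e — 4 nuclei, so 4 syllables.
/a…a/ gap (V1→V2): cluster /dvst/ — the longest permitted-onset suffix is /st/; onset = /st/, preceding coda = /dv/.
/a…a/ gap (V2→V3): cluster /ftw/ — the longest permitted-onset suffix is /tw/; onset = /tw/, preceding coda = /f/.
/a…e/ gap (V3→V4): cluster /dw/ — /dw/ is itself a permitted onset, so the whole cluster goes right; preceding coda = ∅.
Result: dadv.staf.twa.dweg.
Syllable 4 is /dweg/ with coda /g/, so it is closed.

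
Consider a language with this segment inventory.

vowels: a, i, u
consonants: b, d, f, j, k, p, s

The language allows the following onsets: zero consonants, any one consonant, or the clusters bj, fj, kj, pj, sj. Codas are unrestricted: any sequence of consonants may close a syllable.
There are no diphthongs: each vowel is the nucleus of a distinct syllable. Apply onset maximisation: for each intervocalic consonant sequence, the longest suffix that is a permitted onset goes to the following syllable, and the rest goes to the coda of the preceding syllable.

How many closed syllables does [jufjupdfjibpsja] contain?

2

Vowels present: u, u, i, a; each is a nucleus, giving 4 syllables.
σ1/σ2 boundary: /fj/ is a licit onset in full, so it all attaches to the next syllable.
σ2/σ3 boundary: cluster /pdfj/ — the longest permitted-onset suffix is /fj/; onset = /fj/, preceding coda = /pd/.
σ3/σ4 boundary: /bpsj/ — longest licit onset from the right is /sj/, leaving /bp/ as coda.
Result: ju.fjupd.fjibp.sja.
Classifying each syllable: /ju/ (open), /fjupd/ (closed), /fjibp/ (closed), /sja/ (open).
Closed syllables: 2.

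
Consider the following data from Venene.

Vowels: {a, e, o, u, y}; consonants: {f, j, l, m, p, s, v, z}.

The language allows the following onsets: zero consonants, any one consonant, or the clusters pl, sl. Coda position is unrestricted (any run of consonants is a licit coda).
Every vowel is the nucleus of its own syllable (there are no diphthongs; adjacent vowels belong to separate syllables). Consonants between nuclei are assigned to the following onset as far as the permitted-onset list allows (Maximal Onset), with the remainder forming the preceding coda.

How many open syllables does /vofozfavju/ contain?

Nuclei (vowels): o, o, a, u → 4 syllables.
/o…o/ gap (V1→V2): just /f/ — single C goes to the following onset.
/o…a/ gap (V2→V3): cluster /zf/ — the longest permitted-onset suffix is /f/; onset = /f/, preceding coda = /z/.
/a…u/ gap (V3→V4): /vj/ — longest licit onset from the right is /j/, leaving /v/ as coda.
Result: vo.foz.fav.ju.
Classifying each syllable: /vo/ (open), /foz/ (closed), /fav/ (closed), /ju/ (open).
Open syllables: 2.

2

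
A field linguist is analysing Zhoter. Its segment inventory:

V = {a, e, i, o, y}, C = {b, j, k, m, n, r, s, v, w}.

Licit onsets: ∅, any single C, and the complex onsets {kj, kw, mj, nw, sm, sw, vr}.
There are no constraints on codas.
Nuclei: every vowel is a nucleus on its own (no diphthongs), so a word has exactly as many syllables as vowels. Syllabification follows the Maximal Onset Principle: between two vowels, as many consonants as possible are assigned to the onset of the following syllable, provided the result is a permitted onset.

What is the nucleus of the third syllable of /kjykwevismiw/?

The vowels are y, e, i, i — 4 nuclei, so 4 syllables.
The third nucleus (vowel 3 from the left) is /i/.

i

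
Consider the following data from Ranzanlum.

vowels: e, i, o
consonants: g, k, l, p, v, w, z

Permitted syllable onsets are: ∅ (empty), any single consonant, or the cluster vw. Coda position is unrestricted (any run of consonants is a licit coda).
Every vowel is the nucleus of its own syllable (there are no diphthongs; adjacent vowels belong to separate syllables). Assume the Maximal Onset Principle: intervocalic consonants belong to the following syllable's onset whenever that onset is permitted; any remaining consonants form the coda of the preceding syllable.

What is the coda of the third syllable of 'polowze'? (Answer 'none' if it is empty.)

none

Vowels present: o, o, e; each is a nucleus, giving 3 syllables.
σ1/σ2 boundary: /l/ → onset of the next syllable (single consonants are always licit onsets).
σ2/σ3 boundary: /wz/ splits as /w/ + /z/ (/z/ is the longest suffix that is a licit onset).
Syllabification: po.low.ze.
Syllable 3 is /ze/: onset /z/, nucleus /e/, coda ∅.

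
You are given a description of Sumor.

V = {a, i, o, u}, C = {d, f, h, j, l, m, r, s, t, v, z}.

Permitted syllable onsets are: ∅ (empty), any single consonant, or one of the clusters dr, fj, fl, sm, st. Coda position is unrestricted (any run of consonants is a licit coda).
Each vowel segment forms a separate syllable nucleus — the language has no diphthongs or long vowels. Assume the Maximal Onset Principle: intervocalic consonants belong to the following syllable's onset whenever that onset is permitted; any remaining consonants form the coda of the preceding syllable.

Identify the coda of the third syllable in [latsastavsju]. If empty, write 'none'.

Vowels present: a, a, a, u; each is a nucleus, giving 4 syllables.
V1 /a/ – V2 /a/: /ts/; trying suffixes from longest down, /s/ is the first permitted one, so coda /t/ | onset /s/.
V2 /a/ – V3 /a/: /st/ — entire cluster is a permitted onset → onset /st/, coda ∅.
V3 /a/ – V4 /u/: /vsj/ — longest licit onset from the right is /j/, leaving /vs/ as coda.
So the parse is lat.sa.stavs.ju.
Syllable 3 is /stavs/: onset /st/, nucleus /a/, coda /vs/.

vs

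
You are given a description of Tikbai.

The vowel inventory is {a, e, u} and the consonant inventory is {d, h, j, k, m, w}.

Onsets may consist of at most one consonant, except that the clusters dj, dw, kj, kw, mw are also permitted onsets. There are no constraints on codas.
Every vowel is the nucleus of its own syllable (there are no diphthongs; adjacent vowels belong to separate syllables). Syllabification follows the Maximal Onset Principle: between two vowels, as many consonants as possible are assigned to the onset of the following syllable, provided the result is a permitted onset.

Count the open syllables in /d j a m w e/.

2

The vowels are a, e — 2 nuclei, so 2 syllables.
V1 /a/ – V2 /e/: /mw/ — entire cluster is a permitted onset → onset /mw/, coda ∅.
Syllabification: dja.mwe.
Classifying each syllable: /dja/ (open), /mwe/ (open).
Open syllables: 2.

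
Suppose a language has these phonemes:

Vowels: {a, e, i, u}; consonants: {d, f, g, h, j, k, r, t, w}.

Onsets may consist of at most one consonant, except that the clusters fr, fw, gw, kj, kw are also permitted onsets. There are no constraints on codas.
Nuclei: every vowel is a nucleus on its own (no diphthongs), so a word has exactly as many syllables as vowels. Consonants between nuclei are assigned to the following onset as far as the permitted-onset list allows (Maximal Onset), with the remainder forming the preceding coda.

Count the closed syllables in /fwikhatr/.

The vowels are i, a — 2 nuclei, so 2 syllables.
V1 /i/ – V2 /a/: /kh/ — longest licit onset from the right is /h/, leaving /k/ as coda.
Putting it together: fwik.hatr.
Classifying each syllable: /fwik/ (closed), /hatr/ (closed).
Closed syllables: 2.

2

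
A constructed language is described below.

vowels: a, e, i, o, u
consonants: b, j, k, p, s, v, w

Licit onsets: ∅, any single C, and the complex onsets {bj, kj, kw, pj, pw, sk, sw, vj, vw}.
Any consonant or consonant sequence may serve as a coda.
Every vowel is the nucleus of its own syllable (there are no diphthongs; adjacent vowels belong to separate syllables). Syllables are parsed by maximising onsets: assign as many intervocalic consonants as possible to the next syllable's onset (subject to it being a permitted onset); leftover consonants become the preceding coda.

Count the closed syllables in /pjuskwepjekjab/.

2

The vowels are u, e, e, a — 4 nuclei, so 4 syllables.
/u…e/ gap (V1→V2): cluster /skw/ — the longest permitted-onset suffix is /kw/; onset = /kw/, preceding coda = /s/.
/e…e/ gap (V2→V3): /pj/ — entire cluster is a permitted onset → onset /pj/, coda ∅.
/e…a/ gap (V3→V4): /kj/ is a licit onset in full, so it all attaches to the next syllable.
Syllabification: pjus.kwe.pje.kjab.
Classifying each syllable: /pjus/ (closed), /kwe/ (open), /pje/ (open), /kjab/ (closed).
Closed syllables: 2.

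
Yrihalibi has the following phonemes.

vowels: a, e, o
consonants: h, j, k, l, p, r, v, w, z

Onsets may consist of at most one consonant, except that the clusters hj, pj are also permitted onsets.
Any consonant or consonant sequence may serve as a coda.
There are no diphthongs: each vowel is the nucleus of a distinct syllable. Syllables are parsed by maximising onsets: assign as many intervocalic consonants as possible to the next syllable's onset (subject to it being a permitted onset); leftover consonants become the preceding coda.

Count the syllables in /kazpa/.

Nuclei (vowels): a, a → 2 syllables.

2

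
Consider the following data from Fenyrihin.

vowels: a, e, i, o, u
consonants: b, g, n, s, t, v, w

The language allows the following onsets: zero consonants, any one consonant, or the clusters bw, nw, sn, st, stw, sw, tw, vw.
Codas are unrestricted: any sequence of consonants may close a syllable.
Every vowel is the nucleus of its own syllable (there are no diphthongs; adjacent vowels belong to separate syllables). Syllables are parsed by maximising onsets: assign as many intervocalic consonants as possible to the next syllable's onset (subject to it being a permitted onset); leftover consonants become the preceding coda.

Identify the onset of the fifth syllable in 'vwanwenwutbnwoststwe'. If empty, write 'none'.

stw

The vowels are a, e, u, o, e — 5 nuclei, so 5 syllables.
Between /a/ (V1) and /e/ (V2): /nw/ — entire cluster is a permitted onset → onset /nw/, coda ∅.
Between /e/ (V2) and /u/ (V3): /nw/ — entire cluster is a permitted onset → onset /nw/, coda ∅.
Between /u/ (V3) and /o/ (V4): /tbnw/ splits as /tb/ + /nw/ (/nw/ is the longest suffix that is a licit onset).
Between /o/ (V4) and /e/ (V5): /ststw/ splits as /st/ + /stw/ (/stw/ is the longest suffix that is a licit onset).
Putting it together: vwa.nwe.nwutb.nwost.stwe.
Syllable 5 is /stwe/: onset /stw/, nucleus /e/, coda ∅.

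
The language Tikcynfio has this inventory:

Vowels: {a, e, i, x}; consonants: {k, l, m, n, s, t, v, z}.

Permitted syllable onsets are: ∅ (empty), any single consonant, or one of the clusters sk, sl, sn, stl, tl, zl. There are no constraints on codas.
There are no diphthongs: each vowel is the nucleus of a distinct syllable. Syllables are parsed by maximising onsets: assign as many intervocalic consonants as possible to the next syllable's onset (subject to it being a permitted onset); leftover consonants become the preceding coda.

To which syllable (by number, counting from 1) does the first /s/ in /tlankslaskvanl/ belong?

2

Nuclei (vowels): a, a, a → 3 syllables.
/a…a/ gap (V1→V2): cluster /nksl/ — the longest permitted-onset suffix is /sl/; onset = /sl/, preceding coda = /nk/.
/a…a/ gap (V2→V3): /skv/ splits as /sk/ + /v/ (/v/ is the longest suffix that is a licit onset).
Syllabification: tlank.slask.vanl.
The first /s/ is in the onset of syllable 2 (/slask/).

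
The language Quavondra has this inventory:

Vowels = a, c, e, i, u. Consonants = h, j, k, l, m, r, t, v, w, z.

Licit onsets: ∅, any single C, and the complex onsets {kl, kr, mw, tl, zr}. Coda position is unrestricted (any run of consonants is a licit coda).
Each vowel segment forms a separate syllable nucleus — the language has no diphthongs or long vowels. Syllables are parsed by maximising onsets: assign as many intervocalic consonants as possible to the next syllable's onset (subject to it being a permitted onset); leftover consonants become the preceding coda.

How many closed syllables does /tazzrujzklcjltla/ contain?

3

Nuclei (vowels): a, u, c, a → 4 syllables.
σ1/σ2 boundary: cluster /zzr/ — the longest permitted-onset suffix is /zr/; onset = /zr/, preceding coda = /z/.
σ2/σ3 boundary: /jzkl/ splits as /jz/ + /kl/ (/kl/ is the longest suffix that is a licit onset).
σ3/σ4 boundary: cluster /jltl/ — the longest permitted-onset suffix is /tl/; onset = /tl/, preceding coda = /jl/.
Result: taz.zrujz.klcjl.tla.
Classifying each syllable: /taz/ (closed), /zrujz/ (closed), /klcjl/ (closed), /tla/ (open).
Closed syllables: 3.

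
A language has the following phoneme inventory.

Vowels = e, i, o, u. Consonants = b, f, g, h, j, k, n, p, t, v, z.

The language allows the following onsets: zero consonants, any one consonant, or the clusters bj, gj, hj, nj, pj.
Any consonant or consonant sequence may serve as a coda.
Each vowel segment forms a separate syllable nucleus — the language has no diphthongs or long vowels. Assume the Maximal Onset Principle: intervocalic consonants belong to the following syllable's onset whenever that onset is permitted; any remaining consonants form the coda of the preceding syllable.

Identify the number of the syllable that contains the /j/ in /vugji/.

2

Nuclei (vowels): u, i → 2 syllables.
/u…i/ gap (V1→V2): /gj/ is a licit onset in full, so it all attaches to the next syllable.
Syllabification: vu.gji.
The /j/ is in the onset of syllable 2 (/gji/).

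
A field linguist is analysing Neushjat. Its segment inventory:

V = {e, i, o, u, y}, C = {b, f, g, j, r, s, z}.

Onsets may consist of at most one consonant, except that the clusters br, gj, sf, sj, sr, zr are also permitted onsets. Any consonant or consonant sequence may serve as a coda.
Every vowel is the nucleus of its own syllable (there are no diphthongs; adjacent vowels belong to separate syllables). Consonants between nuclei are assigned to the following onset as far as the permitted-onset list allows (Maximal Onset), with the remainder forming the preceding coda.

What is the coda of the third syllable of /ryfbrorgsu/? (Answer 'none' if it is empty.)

The vowels are y, o, u — 3 nuclei, so 3 syllables.
Between /y/ (V1) and /o/ (V2): cluster /fbr/ — the longest permitted-onset suffix is /br/; onset = /br/, preceding coda = /f/.
Between /o/ (V2) and /u/ (V3): /rgs/ — longest licit onset from the right is /s/, leaving /rg/ as coda.
Syllabification: ryf.brorg.su.
Syllable 3 is /su/: onset /s/, nucleus /u/, coda ∅.

none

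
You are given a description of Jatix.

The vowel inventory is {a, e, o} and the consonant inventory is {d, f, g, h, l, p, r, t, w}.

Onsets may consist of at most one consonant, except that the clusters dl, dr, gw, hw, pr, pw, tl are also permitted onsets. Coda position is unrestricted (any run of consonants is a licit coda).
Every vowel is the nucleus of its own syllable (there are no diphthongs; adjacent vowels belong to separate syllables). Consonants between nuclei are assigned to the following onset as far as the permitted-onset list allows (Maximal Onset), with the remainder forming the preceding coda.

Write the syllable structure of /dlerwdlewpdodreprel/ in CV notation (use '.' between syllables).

CCVCC.CCVCC.CV.CCV.CCVC

The vowels are e, e, o, e, e — 5 nuclei, so 5 syllables.
σ1/σ2 boundary: /rwdl/; trying suffixes from longest down, /dl/ is the first permitted one, so coda /rw/ | onset /dl/.
σ2/σ3 boundary: /wpd/ — longest licit onset from the right is /d/, leaving /wp/ as coda.
σ3/σ4 boundary: cluster /dr/ — /dr/ is itself a permitted onset, so the whole cluster goes right; preceding coda = ∅.
σ4/σ5 boundary: /pr/ — entire cluster is a permitted onset → onset /pr/, coda ∅.
Syllabification: dlerw.dlewp.do.dre.prel.
Mapping each syllable to C/V: /dlerw/ → CCVCC, /dlewp/ → CCVCC, /do/ → CV, /dre/ → CCV, /prel/ → CCVC.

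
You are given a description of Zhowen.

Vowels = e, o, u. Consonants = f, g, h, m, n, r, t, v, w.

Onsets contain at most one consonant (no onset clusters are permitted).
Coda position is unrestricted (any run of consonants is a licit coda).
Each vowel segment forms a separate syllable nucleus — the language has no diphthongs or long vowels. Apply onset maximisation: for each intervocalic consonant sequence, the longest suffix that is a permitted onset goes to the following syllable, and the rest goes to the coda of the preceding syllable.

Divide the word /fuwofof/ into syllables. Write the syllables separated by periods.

Nuclei (vowels): u, o, o → 3 syllables.
V1 /u/ – V2 /o/: just /w/ — single C goes to the following onset.
V2 /o/ – V3 /o/: /f/ is a single consonant, so it becomes the next onset.

fu.wo.fof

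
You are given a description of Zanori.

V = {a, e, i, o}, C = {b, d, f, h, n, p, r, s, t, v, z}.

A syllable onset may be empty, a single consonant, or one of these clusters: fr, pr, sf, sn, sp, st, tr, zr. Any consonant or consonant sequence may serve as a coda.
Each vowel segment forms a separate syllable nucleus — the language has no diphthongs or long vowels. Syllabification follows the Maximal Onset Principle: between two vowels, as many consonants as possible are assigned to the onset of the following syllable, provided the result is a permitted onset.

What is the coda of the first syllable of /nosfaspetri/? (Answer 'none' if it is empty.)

Vowels present: o, a, e, i; each is a nucleus, giving 4 syllables.
σ1/σ2 boundary: /sf/ is a licit onset in full, so it all attaches to the next syllable.
σ2/σ3 boundary: cluster /sp/ — /sp/ is itself a permitted onset, so the whole cluster goes right; preceding coda = ∅.
σ3/σ4 boundary: /tr/ — entire cluster is a permitted onset → onset /tr/, coda ∅.
Putting it together: no.sfa.spe.tri.
Syllable 1 is /no/: onset /n/, nucleus /o/, coda ∅.

none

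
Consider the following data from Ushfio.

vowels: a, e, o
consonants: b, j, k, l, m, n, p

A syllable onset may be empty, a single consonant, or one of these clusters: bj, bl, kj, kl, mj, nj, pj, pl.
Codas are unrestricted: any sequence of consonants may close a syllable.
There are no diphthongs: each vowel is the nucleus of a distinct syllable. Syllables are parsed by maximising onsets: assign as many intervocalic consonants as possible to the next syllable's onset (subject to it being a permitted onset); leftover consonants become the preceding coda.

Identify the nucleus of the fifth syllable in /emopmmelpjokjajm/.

a

The vowels are e, o, e, o, a — 5 nuclei, so 5 syllables.
The fifth nucleus (vowel 5 from the left) is /a/.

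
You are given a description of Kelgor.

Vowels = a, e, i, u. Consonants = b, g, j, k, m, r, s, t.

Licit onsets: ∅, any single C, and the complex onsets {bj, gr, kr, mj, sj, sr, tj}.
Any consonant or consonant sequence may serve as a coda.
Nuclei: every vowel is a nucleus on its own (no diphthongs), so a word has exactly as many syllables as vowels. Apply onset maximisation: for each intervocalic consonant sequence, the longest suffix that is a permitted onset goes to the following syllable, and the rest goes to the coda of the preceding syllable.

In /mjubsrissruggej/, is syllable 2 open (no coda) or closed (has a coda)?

Vowels present: u, i, u, e; each is a nucleus, giving 4 syllables.
/u…i/ gap (V1→V2): cluster /bsr/ — the longest permitted-onset suffix is /sr/; onset = /sr/, preceding coda = /b/.
/i…u/ gap (V2→V3): /ssr/; trying suffixes from longest down, /sr/ is the first permitted one, so coda /s/ | onset /sr/.
/u…e/ gap (V3→V4): /gg/ — longest licit onset from the right is /g/, leaving /g/ as coda.
Putting it together: mjub.sris.srug.gej.
Syllable 2 is /sris/ with coda /s/, so it is closed.

closed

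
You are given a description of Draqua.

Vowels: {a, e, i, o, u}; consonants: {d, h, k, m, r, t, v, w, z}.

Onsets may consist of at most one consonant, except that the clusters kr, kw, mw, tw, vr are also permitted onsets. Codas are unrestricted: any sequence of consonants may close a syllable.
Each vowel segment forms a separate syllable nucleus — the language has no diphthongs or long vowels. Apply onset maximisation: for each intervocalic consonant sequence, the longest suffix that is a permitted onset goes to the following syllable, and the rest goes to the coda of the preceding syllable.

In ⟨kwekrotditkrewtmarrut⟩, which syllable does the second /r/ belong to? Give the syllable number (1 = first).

4

The vowels are e, o, i, e, a, u — 6 nuclei, so 6 syllables.
V1 /e/ – V2 /o/: cluster /kr/ — /kr/ is itself a permitted onset, so the whole cluster goes right; preceding coda = ∅.
V2 /o/ – V3 /i/: /td/ — longest licit onset from the right is /d/, leaving /t/ as coda.
V3 /i/ – V4 /e/: /tkr/; trying suffixes from longest down, /kr/ is the first permitted one, so coda /t/ | onset /kr/.
V4 /e/ – V5 /a/: /wtm/ — longest licit onset from the right is /m/, leaving /wt/ as coda.
V5 /a/ – V6 /u/: cluster /rr/ — the longest permitted-onset suffix is /r/; onset = /r/, preceding coda = /r/.
Syllabification: kwe.krot.dit.krewt.mar.rut.
The second /r/ is in the onset of syllable 4 (/krewt/).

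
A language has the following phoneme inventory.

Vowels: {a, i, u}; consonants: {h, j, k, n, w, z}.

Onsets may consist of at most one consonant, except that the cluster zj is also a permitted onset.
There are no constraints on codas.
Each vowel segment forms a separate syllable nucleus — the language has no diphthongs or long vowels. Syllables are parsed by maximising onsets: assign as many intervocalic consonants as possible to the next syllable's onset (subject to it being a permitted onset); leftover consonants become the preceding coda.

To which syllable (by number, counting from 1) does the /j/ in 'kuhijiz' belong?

The vowels are u, i, i — 3 nuclei, so 3 syllables.
/u…i/ gap (V1→V2): just /h/ — single C goes to the following onset.
/i…i/ gap (V2→V3): just /j/ — single C goes to the following onset.
Result: ku.hi.jiz.
The /j/ is in the onset of syllable 3 (/jiz/).

3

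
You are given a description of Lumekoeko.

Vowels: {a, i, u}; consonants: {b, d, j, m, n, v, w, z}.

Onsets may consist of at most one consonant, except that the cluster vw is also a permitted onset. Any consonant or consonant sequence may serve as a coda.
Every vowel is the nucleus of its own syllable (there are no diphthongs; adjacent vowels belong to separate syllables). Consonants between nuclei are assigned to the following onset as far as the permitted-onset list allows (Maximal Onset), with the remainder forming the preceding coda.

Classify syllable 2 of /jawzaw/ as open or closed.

closed

The vowels are a, a — 2 nuclei, so 2 syllables.
Between /a/ (V1) and /a/ (V2): /wz/ splits as /w/ + /z/ (/z/ is the longest suffix that is a licit onset).
So the parse is jaw.zaw.
Syllable 2 is /zaw/ with coda /w/, so it is closed.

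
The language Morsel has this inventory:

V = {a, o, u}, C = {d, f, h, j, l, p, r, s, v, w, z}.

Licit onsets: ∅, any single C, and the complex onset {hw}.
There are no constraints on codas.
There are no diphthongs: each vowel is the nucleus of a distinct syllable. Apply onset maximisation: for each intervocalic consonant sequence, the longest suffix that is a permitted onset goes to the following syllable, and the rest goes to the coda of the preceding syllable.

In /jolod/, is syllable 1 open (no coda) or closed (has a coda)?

open

The vowels are o, o — 2 nuclei, so 2 syllables.
V1 /o/ – V2 /o/: /l/ is a single consonant, so it becomes the next onset.
So the parse is jo.lod.
Syllable 1 is /jo/; it ends in its nucleus with no coda, so it is open.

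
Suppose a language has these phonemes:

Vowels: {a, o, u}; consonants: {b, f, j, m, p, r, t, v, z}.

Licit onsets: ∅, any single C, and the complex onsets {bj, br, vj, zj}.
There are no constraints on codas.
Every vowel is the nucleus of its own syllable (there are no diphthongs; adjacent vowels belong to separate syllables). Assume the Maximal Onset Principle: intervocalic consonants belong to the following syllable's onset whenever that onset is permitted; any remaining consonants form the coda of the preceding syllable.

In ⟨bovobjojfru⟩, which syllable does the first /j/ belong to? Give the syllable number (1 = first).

3

Vowels present: o, o, o, u; each is a nucleus, giving 4 syllables.
/o…o/ gap (V1→V2): /v/ is a single consonant, so it becomes the next onset.
/o…o/ gap (V2→V3): /bj/ is a licit onset in full, so it all attaches to the next syllable.
/o…u/ gap (V3→V4): /jfr/ — longest licit onset from the right is /r/, leaving /jf/ as coda.
Result: bo.vo.bjojf.ru.
The first /j/ is in the onset of syllable 3 (/bjojf/).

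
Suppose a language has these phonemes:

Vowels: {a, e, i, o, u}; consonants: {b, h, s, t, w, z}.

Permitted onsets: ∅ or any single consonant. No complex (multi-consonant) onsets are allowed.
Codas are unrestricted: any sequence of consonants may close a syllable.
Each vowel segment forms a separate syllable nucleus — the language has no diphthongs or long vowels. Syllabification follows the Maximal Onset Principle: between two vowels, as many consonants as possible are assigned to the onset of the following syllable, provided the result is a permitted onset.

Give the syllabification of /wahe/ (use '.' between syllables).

wa.he

Vowels present: a, e; each is a nucleus, giving 2 syllables.
σ1/σ2 boundary: just /h/ — single C goes to the following onset.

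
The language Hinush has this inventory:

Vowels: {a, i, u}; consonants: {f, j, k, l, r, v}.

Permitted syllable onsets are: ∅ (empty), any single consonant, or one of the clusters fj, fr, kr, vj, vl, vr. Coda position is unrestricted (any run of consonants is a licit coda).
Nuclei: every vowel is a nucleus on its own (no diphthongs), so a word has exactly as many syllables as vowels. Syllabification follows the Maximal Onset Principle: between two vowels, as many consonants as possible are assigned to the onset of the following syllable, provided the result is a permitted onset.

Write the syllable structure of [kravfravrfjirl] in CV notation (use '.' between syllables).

CCVC.CCVCC.CCVCC

Nuclei (vowels): a, a, i → 3 syllables.
σ1/σ2 boundary: /vfr/; trying suffixes from longest down, /fr/ is the first permitted one, so coda /v/ | onset /fr/.
σ2/σ3 boundary: /vrfj/; trying suffixes from longest down, /fj/ is the first permitted one, so coda /vr/ | onset /fj/.
So the parse is krav.fravr.fjirl.
Mapping each syllable to C/V: /krav/ → CCVC, /fravr/ → CCVCC, /fjirl/ → CCVCC.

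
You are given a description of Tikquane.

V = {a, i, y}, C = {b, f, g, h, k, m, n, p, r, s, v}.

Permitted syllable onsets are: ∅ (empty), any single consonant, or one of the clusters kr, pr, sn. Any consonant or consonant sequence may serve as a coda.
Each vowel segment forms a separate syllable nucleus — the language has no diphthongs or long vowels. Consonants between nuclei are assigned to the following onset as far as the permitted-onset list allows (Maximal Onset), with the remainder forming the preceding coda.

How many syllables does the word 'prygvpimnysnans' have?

4

Nuclei (vowels): y, i, y, a → 4 syllables.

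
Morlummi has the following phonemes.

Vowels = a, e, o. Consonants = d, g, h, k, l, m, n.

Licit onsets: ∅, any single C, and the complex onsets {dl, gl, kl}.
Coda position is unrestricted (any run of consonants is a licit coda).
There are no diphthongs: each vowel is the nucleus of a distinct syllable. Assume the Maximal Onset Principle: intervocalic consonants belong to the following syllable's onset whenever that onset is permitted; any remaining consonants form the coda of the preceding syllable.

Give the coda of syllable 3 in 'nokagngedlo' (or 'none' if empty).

The vowels are o, a, e, o — 4 nuclei, so 4 syllables.
V1 /o/ – V2 /a/: /k/ is a single consonant, so it becomes the next onset.
V2 /a/ – V3 /e/: /gng/; trying suffixes from longest down, /g/ is the first permitted one, so coda /gn/ | onset /g/.
V3 /e/ – V4 /o/: cluster /dl/ — /dl/ is itself a permitted onset, so the whole cluster goes right; preceding coda = ∅.
Result: no.kagn.ge.dlo.
Syllable 3 is /ge/: onset /g/, nucleus /e/, coda ∅.

none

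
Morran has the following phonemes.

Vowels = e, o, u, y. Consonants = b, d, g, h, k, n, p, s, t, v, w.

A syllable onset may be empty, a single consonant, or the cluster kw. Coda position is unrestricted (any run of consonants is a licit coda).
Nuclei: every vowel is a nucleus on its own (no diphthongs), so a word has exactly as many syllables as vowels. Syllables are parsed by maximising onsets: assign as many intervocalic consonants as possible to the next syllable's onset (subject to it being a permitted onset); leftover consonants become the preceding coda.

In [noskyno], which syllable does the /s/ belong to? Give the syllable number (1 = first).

Vowels present: o, y, o; each is a nucleus, giving 3 syllables.
Between /o/ (V1) and /y/ (V2): /sk/ — longest licit onset from the right is /k/, leaving /s/ as coda.
Between /y/ (V2) and /o/ (V3): /n/ → onset of the next syllable (single consonants are always licit onsets).
Result: nos.ky.no.
The /s/ is in the coda of syllable 1 (/nos/).

1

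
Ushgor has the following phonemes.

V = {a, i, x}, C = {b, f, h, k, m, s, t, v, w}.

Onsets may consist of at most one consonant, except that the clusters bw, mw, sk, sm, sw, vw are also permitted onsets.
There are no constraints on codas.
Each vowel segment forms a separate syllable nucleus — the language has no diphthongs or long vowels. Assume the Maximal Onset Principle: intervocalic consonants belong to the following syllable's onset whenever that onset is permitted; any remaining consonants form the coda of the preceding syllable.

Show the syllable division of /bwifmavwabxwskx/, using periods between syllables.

bwif.ma.vwa.bxw.skx

The vowels are i, a, a, x, x — 5 nuclei, so 5 syllables.
V1 /i/ – V2 /a/: /fm/; trying suffixes from longest down, /m/ is the first permitted one, so coda /f/ | onset /m/.
V2 /a/ – V3 /a/: cluster /vw/ — /vw/ is itself a permitted onset, so the whole cluster goes right; preceding coda = ∅.
V3 /a/ – V4 /x/: just /b/ — single C goes to the following onset.
V4 /x/ – V5 /x/: /wsk/ splits as /w/ + /sk/ (/sk/ is the longest suffix that is a licit onset).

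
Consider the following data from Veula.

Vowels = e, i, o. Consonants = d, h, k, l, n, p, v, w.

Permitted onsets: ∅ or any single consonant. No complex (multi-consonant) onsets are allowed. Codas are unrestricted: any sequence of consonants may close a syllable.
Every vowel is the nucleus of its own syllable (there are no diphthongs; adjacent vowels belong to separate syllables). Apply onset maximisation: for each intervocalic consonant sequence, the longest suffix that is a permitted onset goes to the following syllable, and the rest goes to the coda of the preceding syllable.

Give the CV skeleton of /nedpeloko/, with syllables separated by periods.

Nuclei (vowels): e, e, o, o → 4 syllables.
/e…e/ gap (V1→V2): /dp/; trying suffixes from longest down, /p/ is the first permitted one, so coda /d/ | onset /p/.
/e…o/ gap (V2→V3): /l/ → onset of the next syllable (single consonants are always licit onsets).
/o…o/ gap (V3→V4): just /k/ — single C goes to the following onset.
Syllabification: ned.pe.lo.ko.
Mapping each syllable to C/V: /ned/ → CVC, /pe/ → CV, /lo/ → CV, /ko/ → CV.

CVC.CV.CV.CV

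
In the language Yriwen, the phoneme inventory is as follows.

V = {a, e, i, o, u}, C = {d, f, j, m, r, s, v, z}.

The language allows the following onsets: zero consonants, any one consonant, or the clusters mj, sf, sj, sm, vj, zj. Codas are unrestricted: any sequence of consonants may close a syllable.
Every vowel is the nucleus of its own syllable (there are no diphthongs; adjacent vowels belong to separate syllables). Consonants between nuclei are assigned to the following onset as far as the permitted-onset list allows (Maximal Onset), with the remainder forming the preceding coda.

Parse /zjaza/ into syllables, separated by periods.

zja.za

Nuclei (vowels): a, a → 2 syllables.
V1 /a/ – V2 /a/: /z/ is a single consonant, so it becomes the next onset.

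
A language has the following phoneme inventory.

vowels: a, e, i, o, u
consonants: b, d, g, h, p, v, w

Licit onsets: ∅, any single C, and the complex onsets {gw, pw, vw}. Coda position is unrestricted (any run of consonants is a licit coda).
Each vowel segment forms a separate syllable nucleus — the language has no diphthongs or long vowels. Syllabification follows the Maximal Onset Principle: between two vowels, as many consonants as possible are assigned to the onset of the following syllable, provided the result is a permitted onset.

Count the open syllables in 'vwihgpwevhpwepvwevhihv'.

The vowels are i, e, e, e, i — 5 nuclei, so 5 syllables.
Between /i/ (V1) and /e/ (V2): /hgpw/ splits as /hg/ + /pw/ (/pw/ is the longest suffix that is a licit onset).
Between /e/ (V2) and /e/ (V3): /vhpw/ splits as /vh/ + /pw/ (/pw/ is the longest suffix that is a licit onset).
Between /e/ (V3) and /e/ (V4): /pvw/; trying suffixes from longest down, /vw/ is the first permitted one, so coda /p/ | onset /vw/.
Between /e/ (V4) and /i/ (V5): /vh/ — longest licit onset from the right is /h/, leaving /v/ as coda.
So the parse is vwihg.pwevh.pwep.vwev.hihv.
Classifying each syllable: /vwihg/ (closed), /pwevh/ (closed), /pwep/ (closed), /vwev/ (closed), /hihv/ (closed).
Open syllables: 0.

0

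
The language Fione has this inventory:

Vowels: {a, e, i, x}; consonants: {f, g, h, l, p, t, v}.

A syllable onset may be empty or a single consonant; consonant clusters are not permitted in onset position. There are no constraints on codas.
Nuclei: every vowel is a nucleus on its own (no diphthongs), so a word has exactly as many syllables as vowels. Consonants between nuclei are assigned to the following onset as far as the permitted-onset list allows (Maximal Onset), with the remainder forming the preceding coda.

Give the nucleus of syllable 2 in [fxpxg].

x

Vowels present: x, x; each is a nucleus, giving 2 syllables.
The second nucleus (vowel 2 from the left) is /x/.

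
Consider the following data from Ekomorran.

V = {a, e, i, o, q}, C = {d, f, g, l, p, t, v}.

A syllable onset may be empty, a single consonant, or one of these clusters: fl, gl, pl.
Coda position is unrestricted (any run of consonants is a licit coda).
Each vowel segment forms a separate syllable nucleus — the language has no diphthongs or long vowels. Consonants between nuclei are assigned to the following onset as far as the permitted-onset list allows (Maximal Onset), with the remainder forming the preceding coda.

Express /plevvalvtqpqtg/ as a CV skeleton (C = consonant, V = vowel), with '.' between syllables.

CCVC.CVCC.CV.CVCC

Vowels present: e, a, q, q; each is a nucleus, giving 4 syllables.
σ1/σ2 boundary: /vv/ splits as /v/ + /v/ (/v/ is the longest suffix that is a licit onset).
σ2/σ3 boundary: /lvt/; trying suffixes from longest down, /t/ is the first permitted one, so coda /lv/ | onset /t/.
σ3/σ4 boundary: /p/ is a single consonant, so it becomes the next onset.
Syllabification: plev.valv.tq.pqtg.
Mapping each syllable to C/V: /plev/ → CCVC, /valv/ → CVCC, /tq/ → CV, /pqtg/ → CVCC.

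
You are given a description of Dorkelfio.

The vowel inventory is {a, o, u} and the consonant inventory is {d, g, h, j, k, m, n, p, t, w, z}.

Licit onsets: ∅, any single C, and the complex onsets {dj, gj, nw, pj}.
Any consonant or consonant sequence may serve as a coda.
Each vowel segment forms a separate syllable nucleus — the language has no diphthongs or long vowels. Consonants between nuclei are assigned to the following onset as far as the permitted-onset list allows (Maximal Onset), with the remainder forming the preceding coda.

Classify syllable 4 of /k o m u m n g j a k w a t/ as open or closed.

closed

Nuclei (vowels): o, u, a, a → 4 syllables.
V1 /o/ – V2 /u/: /m/ → onset of the next syllable (single consonants are always licit onsets).
V2 /u/ – V3 /a/: cluster /mngj/ — the longest permitted-onset suffix is /gj/; onset = /gj/, preceding coda = /mn/.
V3 /a/ – V4 /a/: cluster /kw/ — the longest permitted-onset suffix is /w/; onset = /w/, preceding coda = /k/.
Syllabification: ko.mumn.gjak.wat.
Syllable 4 is /wat/ with coda /t/, so it is closed.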